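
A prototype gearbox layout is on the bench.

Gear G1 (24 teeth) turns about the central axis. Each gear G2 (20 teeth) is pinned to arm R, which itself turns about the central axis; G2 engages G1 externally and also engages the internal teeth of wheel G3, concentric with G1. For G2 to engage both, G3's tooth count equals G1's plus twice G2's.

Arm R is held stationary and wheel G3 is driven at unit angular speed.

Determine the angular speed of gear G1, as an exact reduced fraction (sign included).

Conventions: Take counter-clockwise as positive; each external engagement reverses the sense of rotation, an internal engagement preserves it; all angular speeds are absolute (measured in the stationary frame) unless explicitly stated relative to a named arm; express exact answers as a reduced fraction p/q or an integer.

topology: planetary set — G1 24T / G2 20T / G3 64T, arm = carrier (Willis)
ring teeth: 24 + 2·20 = 64
24(ω_sun−ω_arm) = −64(ω_ring−ω_arm),  ω_arm = 0, ω_ring = 1
ω_sun = 0 − (64/24)(1−0) = -8/3
exact speed ratio = -8/3

-8/3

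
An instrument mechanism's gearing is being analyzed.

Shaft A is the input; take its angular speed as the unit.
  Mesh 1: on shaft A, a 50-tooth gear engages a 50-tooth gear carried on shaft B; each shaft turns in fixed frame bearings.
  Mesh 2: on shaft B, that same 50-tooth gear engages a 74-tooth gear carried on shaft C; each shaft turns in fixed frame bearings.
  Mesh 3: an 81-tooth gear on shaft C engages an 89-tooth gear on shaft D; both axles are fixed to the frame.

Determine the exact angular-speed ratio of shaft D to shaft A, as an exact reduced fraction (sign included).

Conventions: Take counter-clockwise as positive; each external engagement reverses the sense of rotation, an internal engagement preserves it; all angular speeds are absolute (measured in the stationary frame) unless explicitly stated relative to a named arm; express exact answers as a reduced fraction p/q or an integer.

class = fixed-axis compound train [3 meshes; 3 ratios multiply, 3 sense flips]
mesh 1 [50T→50T]: running ratio 1, sense −
mesh 2 [50T→74T]: running ratio 25/37, sense +
mesh 3 [81T→89T]: running ratio 2025/3293, sense −
ω_out/ω_in = -2025/3293

-2025/3293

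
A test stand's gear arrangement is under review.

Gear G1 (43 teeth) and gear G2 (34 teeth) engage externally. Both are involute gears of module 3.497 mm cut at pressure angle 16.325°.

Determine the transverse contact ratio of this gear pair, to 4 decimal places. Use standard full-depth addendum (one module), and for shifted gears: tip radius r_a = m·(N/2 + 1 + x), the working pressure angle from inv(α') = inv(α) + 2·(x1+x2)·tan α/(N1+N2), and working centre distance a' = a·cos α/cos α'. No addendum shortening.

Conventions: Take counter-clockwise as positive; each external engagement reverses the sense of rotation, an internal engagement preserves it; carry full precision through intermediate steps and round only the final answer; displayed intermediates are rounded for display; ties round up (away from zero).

1.9093

recognized (one external pair, fixed centres): single-mesh tooth geometry, m = 3.497, N1 = 43, N2 = 34
base radii: r_b1 = 72.154226, r_b2 = 57.052179
tip radii: r_a1 = 78.682500, r_a2 = 62.946000
no profile shift: α' = α, a' = a
action lengths: √(r_a1²−r_b1²) = 31.379984, √(r_a2²−r_b2²) = 26.594131
base pitch p_b = π·m·cos α = 10.543218
CR = (31.379984 + 26.594131 − 134.634500·sin 16.32500°)/10.543218 = 1.909314
contact ratio ≈ 1.9093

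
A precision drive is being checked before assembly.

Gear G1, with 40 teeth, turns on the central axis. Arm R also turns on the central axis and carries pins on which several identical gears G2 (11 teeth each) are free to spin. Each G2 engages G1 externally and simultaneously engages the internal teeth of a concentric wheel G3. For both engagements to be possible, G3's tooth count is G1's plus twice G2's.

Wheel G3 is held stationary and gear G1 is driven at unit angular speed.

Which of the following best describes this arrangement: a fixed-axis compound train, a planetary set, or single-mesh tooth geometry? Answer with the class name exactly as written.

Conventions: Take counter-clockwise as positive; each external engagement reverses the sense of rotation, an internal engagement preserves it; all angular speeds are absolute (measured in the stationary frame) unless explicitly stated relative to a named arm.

planetary set

topology: planetary set — G1 40T / G2 11T / G3 62T, arm = carrier (Willis)
classification: planetary set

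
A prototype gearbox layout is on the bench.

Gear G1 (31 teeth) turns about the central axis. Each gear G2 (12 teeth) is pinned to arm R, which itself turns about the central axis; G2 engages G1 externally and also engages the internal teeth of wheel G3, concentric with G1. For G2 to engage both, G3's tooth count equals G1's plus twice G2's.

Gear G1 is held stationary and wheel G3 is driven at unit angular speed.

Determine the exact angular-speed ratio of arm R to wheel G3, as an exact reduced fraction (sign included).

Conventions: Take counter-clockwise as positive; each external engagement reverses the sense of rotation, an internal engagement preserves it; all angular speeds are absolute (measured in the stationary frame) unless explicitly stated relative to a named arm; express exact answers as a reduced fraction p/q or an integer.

recognized (axles ride arm R): planetary set, 31/12/55 teeth
ring teeth: 31 + 2·12 = 55
31(ω_sun−ω_arm) = −55(ω_ring−ω_arm),  ω_sun = 0, ω_ring = 1
31(0−ω_arm) = −55(1−ω_arm)  ⇒  86·ω_arm = 55  ⇒  ω_arm = 55/86
ω_out/ω_in = 55/86

55/86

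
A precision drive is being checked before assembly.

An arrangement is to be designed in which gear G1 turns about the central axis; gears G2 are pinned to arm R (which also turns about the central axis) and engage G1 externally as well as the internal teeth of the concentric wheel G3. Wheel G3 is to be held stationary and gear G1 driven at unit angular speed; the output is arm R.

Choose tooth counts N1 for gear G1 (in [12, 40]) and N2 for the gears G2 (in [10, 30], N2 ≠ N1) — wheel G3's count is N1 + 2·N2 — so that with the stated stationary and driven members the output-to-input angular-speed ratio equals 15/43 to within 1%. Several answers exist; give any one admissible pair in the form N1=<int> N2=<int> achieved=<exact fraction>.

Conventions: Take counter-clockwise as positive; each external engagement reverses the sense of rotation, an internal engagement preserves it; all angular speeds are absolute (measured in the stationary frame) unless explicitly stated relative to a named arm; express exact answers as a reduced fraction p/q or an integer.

class = planetary set [ratio 15/43 wanted; Willis about the carrier]
Willis with ω_ring = 0: ω_arm/ω_sun = N1/(N1+N3); set equal to 15/43  ⇒  N3/N1 = 1/(15/43) − 1 = 28/15
N3 = N1 + 2·N2  ⇒  N2/N1 = (N3/N1 − 1)/2 = (28/15 − 1)/2 = 13/30
smallest multiple with N1 ≥ 12 and N2 ≥ 10: k = 1  ⇒  N1 = 1·30 = 30, N2 = 1·13 = 13 (N1 ≤ 40, N2 ≤ 30, N2 ≠ N1 ✓), N3 = 30 + 2·13 = 56
check: N1/(N1+N3) with N1 = 30, N3 = 56 gives 15/43; |achieved − target| = 0 ≤ 3/860 ✓

N1=30 N2=13 achieved=15/43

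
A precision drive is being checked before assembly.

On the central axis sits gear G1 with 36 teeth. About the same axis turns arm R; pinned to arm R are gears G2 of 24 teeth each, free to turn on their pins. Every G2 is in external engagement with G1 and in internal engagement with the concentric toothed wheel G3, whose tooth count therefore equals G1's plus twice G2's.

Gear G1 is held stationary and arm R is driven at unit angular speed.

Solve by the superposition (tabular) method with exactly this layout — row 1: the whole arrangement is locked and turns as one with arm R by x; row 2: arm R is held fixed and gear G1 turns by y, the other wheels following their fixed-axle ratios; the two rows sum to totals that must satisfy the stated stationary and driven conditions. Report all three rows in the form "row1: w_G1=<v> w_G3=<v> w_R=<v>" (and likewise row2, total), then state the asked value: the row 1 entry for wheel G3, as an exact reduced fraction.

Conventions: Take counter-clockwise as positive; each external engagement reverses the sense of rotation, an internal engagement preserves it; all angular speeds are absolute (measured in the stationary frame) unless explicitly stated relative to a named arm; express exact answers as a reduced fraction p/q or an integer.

row1: w_G1=1 w_G3=1 w_R=1
row2: w_G1=-1 w_G3=3/7 w_R=0
total: w_G1=0 w_G3=10/7 w_R=1
asked value: 1

recognized (axles ride arm R): planetary set, 36/24/84 teeth
row 1 (train locked, turned with arm): all members turn x
row 2: sun turns y, ring = −(36/84)·y, arm 0
boundary: total ω_sun = x + y = 0 and total ω_arm = x = 1  ⇒  y = -1, x = 1
row 2 ring = −(36/84)·(-1) = 3/7
totals (row 1 + row 2): sun 1 + (-1) = 0, ring 1 + 3/7 = 10/7, arm 1 + 0 = 1
asked cell (row1, ring) = 1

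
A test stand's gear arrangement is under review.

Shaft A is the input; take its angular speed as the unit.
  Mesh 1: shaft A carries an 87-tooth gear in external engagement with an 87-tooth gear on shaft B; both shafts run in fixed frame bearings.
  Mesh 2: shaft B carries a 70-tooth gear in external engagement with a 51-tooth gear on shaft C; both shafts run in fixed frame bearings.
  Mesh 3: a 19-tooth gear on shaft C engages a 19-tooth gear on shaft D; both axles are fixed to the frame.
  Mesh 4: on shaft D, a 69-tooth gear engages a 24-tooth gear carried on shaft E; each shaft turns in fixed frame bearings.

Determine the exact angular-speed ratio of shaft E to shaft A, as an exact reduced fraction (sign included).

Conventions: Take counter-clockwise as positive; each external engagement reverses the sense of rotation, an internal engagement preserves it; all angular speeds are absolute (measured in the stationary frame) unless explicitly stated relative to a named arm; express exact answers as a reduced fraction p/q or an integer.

805/204

class = fixed-axis compound train [4 meshes; 4 ratios multiply, 4 sense flips]
mesh 1 [87T→87T]: running ratio 1, sense −
mesh 2 [70T→51T]: running ratio 70/51, sense +
mesh 3 [19T→19T]: running ratio 70/51, sense −
mesh 4 [69T→24T]: running ratio 805/204, sense +
ω_out/ω_in = 805/204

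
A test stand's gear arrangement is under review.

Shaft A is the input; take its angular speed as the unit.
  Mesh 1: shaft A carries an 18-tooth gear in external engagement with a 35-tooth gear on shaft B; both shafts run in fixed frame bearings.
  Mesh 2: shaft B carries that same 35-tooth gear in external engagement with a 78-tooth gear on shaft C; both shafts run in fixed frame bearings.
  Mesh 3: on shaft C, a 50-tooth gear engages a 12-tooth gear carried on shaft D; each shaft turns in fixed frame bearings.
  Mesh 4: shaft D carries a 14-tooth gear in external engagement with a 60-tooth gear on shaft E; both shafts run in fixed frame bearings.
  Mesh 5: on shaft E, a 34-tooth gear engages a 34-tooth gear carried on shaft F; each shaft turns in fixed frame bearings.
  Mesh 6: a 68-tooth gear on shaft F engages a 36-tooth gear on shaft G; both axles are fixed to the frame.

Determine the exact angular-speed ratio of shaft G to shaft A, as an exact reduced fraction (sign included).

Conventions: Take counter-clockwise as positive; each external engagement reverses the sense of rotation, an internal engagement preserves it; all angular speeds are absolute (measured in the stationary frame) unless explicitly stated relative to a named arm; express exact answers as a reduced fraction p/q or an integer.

595/1404

class = fixed-axis compound train [6 meshes; 6 ratios multiply, 6 sense flips]
mesh 1 [18T→35T]: running ratio 18/35, sense −
mesh 2 [35T→78T]: running ratio 3/13, sense +
mesh 3 [50T→12T]: running ratio 25/26, sense −
mesh 4 [14T→60T]: running ratio 35/156, sense +
mesh 5 [34T→34T]: running ratio 35/156, sense −
mesh 6 [68T→36T]: running ratio 595/1404, sense +
ω_out/ω_in = 595/1404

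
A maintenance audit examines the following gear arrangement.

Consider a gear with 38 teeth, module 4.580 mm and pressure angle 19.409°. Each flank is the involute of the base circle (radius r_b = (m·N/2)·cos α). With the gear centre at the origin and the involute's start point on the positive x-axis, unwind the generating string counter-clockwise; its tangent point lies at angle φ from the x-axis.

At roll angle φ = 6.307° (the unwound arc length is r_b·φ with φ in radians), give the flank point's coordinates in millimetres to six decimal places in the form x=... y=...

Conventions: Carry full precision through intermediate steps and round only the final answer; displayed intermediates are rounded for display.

recognized (one wheel, involute flank): single-mesh tooth geometry, m = 4.580, N = 38
pitch radius r_p = m·N/2 = 4.580·38/2 = 87.020000
base radius r_b = r_p·cos α = 87.020000·cos 19.409° = 82.074694
roll angle φ = 6.307° = 0.11007792 rad
x = r_b·(cos φ + φ·sin φ) = 82.570445
y = r_b·(sin φ − φ·cos φ) = 0.036447

x=82.570445 y=0.036447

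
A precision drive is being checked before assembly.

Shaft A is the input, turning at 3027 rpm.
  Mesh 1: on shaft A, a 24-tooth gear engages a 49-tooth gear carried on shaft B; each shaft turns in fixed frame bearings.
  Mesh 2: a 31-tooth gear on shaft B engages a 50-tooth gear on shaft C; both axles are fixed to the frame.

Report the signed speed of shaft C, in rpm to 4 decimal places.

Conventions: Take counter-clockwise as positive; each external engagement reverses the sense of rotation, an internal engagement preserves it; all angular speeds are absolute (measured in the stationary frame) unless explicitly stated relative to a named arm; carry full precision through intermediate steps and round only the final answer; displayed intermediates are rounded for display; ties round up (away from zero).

+919.2196 rpm

topology: fixed-axis compound train — 2 meshes, A→C
mesh 1 [24T→49T]: ω = 3027.0000×24/49 = 1482.6122 rpm, sense flips to −
mesh 2 [31T→50T]: ω = 1482.6122×31/50 = 919.2196 rpm, sense flips to +
signed output speed = +919.2196 rpm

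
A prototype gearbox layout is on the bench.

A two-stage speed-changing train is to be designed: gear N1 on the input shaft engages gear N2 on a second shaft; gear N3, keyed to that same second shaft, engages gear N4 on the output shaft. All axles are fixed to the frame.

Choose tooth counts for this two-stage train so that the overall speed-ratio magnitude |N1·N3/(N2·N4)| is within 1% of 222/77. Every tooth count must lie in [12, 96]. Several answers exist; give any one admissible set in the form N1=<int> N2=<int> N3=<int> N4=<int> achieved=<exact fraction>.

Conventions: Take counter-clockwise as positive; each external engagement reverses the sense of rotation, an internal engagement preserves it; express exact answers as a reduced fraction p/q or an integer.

2-stage fixed-axis compound train for ratio 222/77
target = 222/77 in lowest terms: an exact hit needs N1·N3 = k·222 and N2·N4 = k·77 for one integer k, every count in [12, 96]; additionally prefer no 1:1 stage (N1 ≠ N2, N3 ≠ N4)
k = 1…3: no 1:1-free in-range split of k·222 and k·77 into factor pairs; take k = 4
k = 4: N1·N3 = 888 = 12·74, N2·N4 = 308 = 14·22
achieved = 12·74/(14·22) = 222/77; |achieved − target| = 0 ≤ 111/3850 ✓

N1=12 N2=14 N3=74 N4=22 achieved=222/77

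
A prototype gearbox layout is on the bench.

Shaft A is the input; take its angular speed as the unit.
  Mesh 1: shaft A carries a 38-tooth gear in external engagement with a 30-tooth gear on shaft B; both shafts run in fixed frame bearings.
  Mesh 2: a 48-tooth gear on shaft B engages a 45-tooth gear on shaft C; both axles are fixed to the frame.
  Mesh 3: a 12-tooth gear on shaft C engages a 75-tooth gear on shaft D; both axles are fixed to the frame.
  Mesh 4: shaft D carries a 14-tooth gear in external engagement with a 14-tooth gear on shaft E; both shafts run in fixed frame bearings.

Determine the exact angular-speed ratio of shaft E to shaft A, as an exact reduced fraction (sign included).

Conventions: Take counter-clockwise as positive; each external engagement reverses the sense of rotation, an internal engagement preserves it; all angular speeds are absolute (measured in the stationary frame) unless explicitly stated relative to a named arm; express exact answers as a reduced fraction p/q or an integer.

1216/5625

class = fixed-axis compound train [4 meshes; 4 ratios multiply, 4 sense flips]
mesh 1 [38T→30T]: running ratio 19/15, sense −
mesh 2 [48T→45T]: running ratio 304/225, sense +
mesh 3 [12T→75T]: running ratio 1216/5625, sense −
mesh 4 [14T→14T]: running ratio 1216/5625, sense +
ω_out/ω_in = 1216/5625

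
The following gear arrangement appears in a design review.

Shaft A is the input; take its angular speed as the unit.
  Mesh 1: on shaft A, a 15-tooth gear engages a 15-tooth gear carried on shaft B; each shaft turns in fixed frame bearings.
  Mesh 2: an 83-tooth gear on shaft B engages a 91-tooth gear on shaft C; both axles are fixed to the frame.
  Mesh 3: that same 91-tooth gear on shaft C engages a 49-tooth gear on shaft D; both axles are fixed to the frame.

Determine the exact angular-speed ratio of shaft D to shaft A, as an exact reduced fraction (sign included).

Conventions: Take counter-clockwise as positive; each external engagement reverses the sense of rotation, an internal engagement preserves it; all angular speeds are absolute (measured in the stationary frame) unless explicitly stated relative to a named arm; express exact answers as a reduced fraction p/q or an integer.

-83/49

class = fixed-axis compound train [3 meshes; 3 ratios multiply, 3 sense flips]
mesh 1 [15T→15T]: running ratio 1, sense −
mesh 2 [83T→91T]: running ratio 83/91, sense +
mesh 3 [91T→49T]: running ratio 83/49, sense −
ω_out/ω_in = -83/49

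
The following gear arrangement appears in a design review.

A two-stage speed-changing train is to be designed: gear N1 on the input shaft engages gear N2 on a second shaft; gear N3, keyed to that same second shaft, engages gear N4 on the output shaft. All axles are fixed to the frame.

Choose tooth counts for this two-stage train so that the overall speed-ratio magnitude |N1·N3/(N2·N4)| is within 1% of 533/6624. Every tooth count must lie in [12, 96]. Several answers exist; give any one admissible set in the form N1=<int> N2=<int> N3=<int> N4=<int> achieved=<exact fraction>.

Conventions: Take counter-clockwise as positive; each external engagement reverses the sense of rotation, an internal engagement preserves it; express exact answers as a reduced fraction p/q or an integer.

class = fixed-axis compound train [2-stage, 533/6624 wanted]
target = 533/6624 in lowest terms: an exact hit needs N1·N3 = k·533 and N2·N4 = k·6624 for one integer k, every count in [12, 96]; additionally prefer no 1:1 stage (N1 ≠ N2, N3 ≠ N4)
k = 1: N1·N3 = 533 = 13·41, N2·N4 = 6624 = 69·96
achieved = 13·41/(69·96) = 533/6624; |achieved − target| = 0 ≤ 533/662400 ✓

N1=13 N2=69 N3=41 N4=96 achieved=533/6624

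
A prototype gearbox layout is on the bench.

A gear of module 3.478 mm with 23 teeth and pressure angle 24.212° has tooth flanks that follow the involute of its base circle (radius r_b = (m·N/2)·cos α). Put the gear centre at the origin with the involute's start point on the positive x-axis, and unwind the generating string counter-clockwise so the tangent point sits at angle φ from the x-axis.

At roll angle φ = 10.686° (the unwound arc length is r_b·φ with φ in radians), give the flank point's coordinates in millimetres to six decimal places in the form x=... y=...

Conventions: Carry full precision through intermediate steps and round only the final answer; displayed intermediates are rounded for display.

x=37.107572 y=0.078611

recognized (one wheel, involute flank): single-mesh tooth geometry, m = 3.478, N = 23
pitch radius r_p = m·N/2 = 3.478·23/2 = 39.997000
base radius r_b = r_p·cos α = 39.997000·cos 24.212° = 36.478634
roll angle φ = 10.686° = 0.18650588 rad
x = r_b·(cos φ + φ·sin φ) = 37.107572
y = r_b·(sin φ − φ·cos φ) = 0.078611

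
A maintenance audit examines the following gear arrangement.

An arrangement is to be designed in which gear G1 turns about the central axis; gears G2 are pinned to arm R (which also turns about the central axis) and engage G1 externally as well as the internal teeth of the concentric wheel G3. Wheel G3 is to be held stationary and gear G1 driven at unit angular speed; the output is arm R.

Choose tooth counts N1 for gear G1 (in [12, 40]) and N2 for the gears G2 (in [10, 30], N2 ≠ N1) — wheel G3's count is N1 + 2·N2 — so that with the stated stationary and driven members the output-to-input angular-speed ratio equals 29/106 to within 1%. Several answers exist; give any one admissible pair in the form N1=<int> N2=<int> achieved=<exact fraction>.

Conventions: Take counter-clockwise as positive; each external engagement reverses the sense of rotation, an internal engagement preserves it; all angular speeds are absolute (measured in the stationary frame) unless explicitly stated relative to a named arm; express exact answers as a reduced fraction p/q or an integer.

planetary set to be sized for 29/106 (Willis relation)
Willis with ω_ring = 0: ω_arm/ω_sun = N1/(N1+N3); set equal to 29/106  ⇒  N3/N1 = 1/(29/106) − 1 = 77/29
N3 = N1 + 2·N2  ⇒  N2/N1 = (N3/N1 − 1)/2 = (77/29 − 1)/2 = 24/29
smallest multiple with N1 ≥ 12 and N2 ≥ 10: k = 1  ⇒  N1 = 1·29 = 29, N2 = 1·24 = 24 (N1 ≤ 40, N2 ≤ 30, N2 ≠ N1 ✓), N3 = 29 + 2·24 = 77
check: N1/(N1+N3) with N1 = 29, N3 = 77 gives 29/106; |achieved − target| = 0 ≤ 29/10600 ✓

N1=29 N2=24 achieved=29/106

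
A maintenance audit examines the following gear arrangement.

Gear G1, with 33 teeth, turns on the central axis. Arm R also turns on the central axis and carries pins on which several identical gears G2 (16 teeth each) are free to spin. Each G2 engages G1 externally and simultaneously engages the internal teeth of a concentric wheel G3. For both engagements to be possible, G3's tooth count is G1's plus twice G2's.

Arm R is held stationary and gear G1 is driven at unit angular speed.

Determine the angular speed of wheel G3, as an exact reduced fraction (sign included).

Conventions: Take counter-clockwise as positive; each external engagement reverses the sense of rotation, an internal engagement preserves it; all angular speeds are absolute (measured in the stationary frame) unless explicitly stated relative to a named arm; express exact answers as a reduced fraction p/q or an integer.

-33/65

recognized (axles ride arm R): planetary set, 33/16/65 teeth
ring teeth: 33 + 2·16 = 65
33(ω_sun−ω_arm) = −65(ω_ring−ω_arm),  ω_arm = 0, ω_sun = 1
ω_ring = 0 − (33/65)(1−0) = -33/65
exact speed ratio = -33/65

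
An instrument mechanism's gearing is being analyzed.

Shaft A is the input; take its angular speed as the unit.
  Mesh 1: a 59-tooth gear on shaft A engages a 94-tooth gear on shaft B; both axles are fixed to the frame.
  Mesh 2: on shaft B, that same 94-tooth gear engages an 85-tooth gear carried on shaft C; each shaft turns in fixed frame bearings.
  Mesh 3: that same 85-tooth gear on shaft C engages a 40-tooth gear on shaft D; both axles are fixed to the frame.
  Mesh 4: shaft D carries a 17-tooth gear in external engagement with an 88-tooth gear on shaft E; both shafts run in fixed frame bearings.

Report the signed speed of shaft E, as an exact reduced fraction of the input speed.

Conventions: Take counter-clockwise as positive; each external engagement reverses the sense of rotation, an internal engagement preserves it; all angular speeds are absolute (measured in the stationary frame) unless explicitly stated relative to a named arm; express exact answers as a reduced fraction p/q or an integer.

1003/3520

4-mesh fixed-axis compound train (all bearings frame-fixed)
mesh 1 [59T→94T]: |ω|/ω_in = 1×59/94 = 59/94, sense flips to −
mesh 2 [94T→85T]: |ω|/ω_in = (59/94)×94/85 = 59/85, sense flips to +
mesh 3 [85T→40T]: |ω|/ω_in = (59/85)×85/40 = 59/40, sense flips to −
mesh 4 [17T→88T]: |ω|/ω_in = (59/40)×17/88 = 1003/3520, sense flips to +
signed output speed (× input speed) = 1003/3520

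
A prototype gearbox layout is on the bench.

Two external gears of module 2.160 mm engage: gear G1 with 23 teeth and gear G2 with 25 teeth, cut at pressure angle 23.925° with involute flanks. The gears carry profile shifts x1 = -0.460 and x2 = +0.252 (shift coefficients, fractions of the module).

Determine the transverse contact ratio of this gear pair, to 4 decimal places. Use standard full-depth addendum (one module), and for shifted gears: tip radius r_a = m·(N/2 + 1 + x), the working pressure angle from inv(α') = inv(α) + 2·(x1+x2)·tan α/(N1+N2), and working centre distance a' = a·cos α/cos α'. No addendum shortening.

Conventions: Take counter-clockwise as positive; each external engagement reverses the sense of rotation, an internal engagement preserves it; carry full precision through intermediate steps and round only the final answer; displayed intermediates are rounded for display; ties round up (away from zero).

class = single-mesh tooth geometry [involute pair 23T × 25T, m = 2.160]
base radii: r_b1 = 22.705675, r_b2 = 24.680081
tip radii: r_a1 = 26.006400, r_a2 = 29.704320
inv(α') = inv(23.925°) + 2·(-0.460+0.252)·tan α/(23+25) = 0.02224603  ⇒  α' = 22.74141°
a' = a·cos α / cos α' = 51.8400·cos 23.925°/cos 22.74141° = 51.380099
action lengths: √(r_a1²−r_b1²) = 12.680109, √(r_a2²−r_b2²) = 16.529979
base pitch p_b = π·m·cos α = 6.202781
CR = (12.680109 + 16.529979 − 51.380099·sin 22.74141°)/6.202781 = 1.507058
contact ratio ≈ 1.5071

1.5071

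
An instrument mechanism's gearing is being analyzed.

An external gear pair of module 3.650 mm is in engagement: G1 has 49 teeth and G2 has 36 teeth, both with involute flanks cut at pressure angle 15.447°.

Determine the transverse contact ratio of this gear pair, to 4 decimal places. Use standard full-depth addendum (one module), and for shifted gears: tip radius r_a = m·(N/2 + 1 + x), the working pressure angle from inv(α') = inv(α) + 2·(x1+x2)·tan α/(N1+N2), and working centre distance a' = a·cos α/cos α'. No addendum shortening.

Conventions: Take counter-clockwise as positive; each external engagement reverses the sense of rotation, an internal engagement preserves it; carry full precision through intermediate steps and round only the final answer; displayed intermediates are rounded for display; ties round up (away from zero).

class = single-mesh tooth geometry [involute pair 49T × 36T, m = 3.650]
base radii: r_b1 = 86.194722, r_b2 = 63.326735
tip radii: r_a1 = 93.075000, r_a2 = 69.350000
no profile shift: α' = α, a' = a
action lengths: √(r_a1²−r_b1²) = 35.120157, √(r_a2²−r_b2²) = 28.269191
base pitch p_b = π·m·cos α = 11.052600
CR = (35.120157 + 28.269191 − 155.125000·sin 15.44700°)/11.052600 = 1.997022
contact ratio ≈ 1.9970

1.9970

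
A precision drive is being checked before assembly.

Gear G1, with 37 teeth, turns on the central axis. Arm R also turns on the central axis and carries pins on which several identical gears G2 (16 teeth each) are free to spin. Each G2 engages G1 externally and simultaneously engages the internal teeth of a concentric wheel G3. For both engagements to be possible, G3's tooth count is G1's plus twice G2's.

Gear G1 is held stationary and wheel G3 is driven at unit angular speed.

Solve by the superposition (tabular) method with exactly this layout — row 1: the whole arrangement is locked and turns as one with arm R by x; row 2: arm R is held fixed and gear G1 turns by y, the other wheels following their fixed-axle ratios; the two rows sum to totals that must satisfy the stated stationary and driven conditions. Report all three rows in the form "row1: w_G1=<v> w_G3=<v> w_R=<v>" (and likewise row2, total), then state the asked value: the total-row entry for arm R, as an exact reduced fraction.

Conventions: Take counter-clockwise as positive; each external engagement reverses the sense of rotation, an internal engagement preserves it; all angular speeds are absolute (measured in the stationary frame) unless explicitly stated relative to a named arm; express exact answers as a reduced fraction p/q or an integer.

row1: w_G1=69/106 w_G3=69/106 w_R=69/106
row2: w_G1=-69/106 w_G3=37/106 w_R=0
total: w_G1=0 w_G3=1 w_R=69/106
asked value: 69/106

class = planetary set [G3 = 37+2·16 = 69; Willis about the carrier]
row 1 (train locked, turned with arm): all members turn x
superposition row 2 [arm held]: sun y, ring −(37/69)·y, arm 0
boundary: total ω_sun = x + y = 0 and total ω_ring = x − (37/69)·y = 1  ⇒  y = -69/106, x = 69/106
row 2 ring = −(37/69)·(-69/106) = 37/106
totals (row 1 + row 2): sun 69/106 + (-69/106) = 0, ring 69/106 + 37/106 = 1, arm 69/106 + 0 = 69/106
asked cell (total, arm) = 69/106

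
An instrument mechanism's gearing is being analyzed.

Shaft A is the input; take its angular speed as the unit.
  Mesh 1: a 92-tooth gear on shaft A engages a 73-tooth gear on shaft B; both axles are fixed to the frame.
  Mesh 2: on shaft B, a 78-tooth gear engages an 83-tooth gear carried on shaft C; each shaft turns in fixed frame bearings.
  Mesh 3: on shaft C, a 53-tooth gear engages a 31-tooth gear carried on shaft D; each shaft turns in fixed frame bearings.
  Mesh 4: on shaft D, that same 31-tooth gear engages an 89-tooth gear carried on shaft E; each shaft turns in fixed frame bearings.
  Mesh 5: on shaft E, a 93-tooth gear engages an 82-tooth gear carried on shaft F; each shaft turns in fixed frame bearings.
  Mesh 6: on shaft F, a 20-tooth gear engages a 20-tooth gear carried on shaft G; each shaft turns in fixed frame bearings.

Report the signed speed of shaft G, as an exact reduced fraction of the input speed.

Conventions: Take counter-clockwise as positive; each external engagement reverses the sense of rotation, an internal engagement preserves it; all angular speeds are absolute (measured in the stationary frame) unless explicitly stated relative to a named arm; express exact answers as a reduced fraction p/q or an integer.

17685252/22109291

6-mesh fixed-axis compound train (all bearings frame-fixed)
mesh 1 [92T→73T]: |ω|/ω_in = 1×92/73 = 92/73, sense flips to −
mesh 2 [78T→83T]: |ω|/ω_in = (92/73)×78/83 = 7176/6059, sense flips to +
mesh 3 [53T→31T]: |ω|/ω_in = (7176/6059)×53/31 = 380328/187829, sense flips to −
mesh 4 [31T→89T]: |ω|/ω_in = (380328/187829)×31/89 = 380328/539251, sense flips to +
mesh 5 [93T→82T]: |ω|/ω_in = (380328/539251)×93/82 = 17685252/22109291, sense flips to −
mesh 6 [20T→20T]: |ω|/ω_in = (17685252/22109291)×20/20 = 17685252/22109291, sense flips to +
signed output speed (× input speed) = 17685252/22109291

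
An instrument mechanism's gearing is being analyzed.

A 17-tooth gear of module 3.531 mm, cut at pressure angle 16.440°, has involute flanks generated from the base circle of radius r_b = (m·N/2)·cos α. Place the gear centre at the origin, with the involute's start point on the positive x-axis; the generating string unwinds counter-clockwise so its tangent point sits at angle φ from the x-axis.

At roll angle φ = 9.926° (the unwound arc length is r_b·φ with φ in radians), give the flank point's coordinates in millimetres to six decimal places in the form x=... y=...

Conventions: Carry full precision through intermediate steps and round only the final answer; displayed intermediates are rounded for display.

topology: single-mesh involute geometry — m = 3.531, N = 17
pitch radius r_p = m·N/2 = 3.531·17/2 = 30.013500
base radius r_b = r_p·cos α = 30.013500·cos 16.440° = 28.786447
roll angle φ = 9.926° = 0.17324138 rad
x = r_b·(cos φ + φ·sin φ) = 29.215189
y = r_b·(sin φ − φ·cos φ) = 0.049741

x=29.215189 y=0.049741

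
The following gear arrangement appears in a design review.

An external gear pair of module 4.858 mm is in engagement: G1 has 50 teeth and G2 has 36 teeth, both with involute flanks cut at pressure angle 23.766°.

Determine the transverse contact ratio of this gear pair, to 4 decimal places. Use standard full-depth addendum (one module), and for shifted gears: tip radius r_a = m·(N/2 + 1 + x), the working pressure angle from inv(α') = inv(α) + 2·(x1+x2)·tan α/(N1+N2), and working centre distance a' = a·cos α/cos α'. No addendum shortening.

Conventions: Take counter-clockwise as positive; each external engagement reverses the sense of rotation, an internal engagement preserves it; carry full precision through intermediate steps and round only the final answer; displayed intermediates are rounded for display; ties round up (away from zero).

1.5606

class = single-mesh tooth geometry [involute pair 50T × 36T, m = 4.858]
base radii: r_b1 = 111.150916, r_b2 = 80.028659
tip radii: r_a1 = 126.308000, r_a2 = 92.302000
no profile shift: α' = α, a' = a
action lengths: √(r_a1²−r_b1²) = 59.993207, √(r_a2²−r_b2²) = 45.989922
base pitch p_b = π·m·cos α = 13.967636
CR = (59.993207 + 45.989922 − 208.894000·sin 23.76600°)/13.967636 = 1.560634
contact ratio ≈ 1.5606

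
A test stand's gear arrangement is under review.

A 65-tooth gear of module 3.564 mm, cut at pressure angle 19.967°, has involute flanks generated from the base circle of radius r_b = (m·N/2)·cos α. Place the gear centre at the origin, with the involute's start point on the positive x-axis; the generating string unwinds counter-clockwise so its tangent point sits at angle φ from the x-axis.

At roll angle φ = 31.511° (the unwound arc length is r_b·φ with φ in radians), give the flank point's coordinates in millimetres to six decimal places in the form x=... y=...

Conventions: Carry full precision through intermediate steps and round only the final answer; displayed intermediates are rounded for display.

x=124.107607 y=5.856012

class = single-mesh tooth geometry [base-circle involute, m = 3.564, 65T]
pitch radius r_p = m·N/2 = 3.564·65/2 = 115.830000
base radius r_b = r_p·cos α = 115.830000·cos 19.967° = 108.867396
roll angle φ = 31.511° = 0.54997070 rad
x = r_b·(cos φ + φ·sin φ) = 124.107607
y = r_b·(sin φ − φ·cos φ) = 5.856012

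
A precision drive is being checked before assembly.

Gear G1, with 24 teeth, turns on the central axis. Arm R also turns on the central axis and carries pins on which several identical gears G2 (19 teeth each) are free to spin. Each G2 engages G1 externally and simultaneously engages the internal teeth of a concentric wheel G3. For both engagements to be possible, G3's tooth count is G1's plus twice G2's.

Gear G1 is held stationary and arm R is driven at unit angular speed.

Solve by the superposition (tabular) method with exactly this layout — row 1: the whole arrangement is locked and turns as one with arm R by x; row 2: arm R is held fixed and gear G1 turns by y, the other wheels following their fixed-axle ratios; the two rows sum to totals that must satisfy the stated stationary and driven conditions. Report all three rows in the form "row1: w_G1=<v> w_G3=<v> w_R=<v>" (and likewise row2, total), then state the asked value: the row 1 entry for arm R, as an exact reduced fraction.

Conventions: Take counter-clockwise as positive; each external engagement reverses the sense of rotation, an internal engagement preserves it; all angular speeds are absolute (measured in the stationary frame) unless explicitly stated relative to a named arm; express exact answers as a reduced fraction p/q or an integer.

row1: w_G1=1 w_G3=1 w_R=1
row2: w_G1=-1 w_G3=12/31 w_R=0
total: w_G1=0 w_G3=43/31 w_R=1
asked value: 1

planetary set (24T centre, 19T on arm, 62T internal) — Willis relation
row 1 — lock + rotate with arm: ω_sun = ω_ring = ω_arm = x
row 2: sun turns y, ring = −(24/62)·y, arm 0
boundary: total ω_sun = x + y = 0 and total ω_arm = x = 1  ⇒  y = -1, x = 1
row 2 ring = −(24/62)·(-1) = 12/31
totals (row 1 + row 2): sun 1 + (-1) = 0, ring 1 + 12/31 = 43/31, arm 1 + 0 = 1
asked cell (row1, arm) = 1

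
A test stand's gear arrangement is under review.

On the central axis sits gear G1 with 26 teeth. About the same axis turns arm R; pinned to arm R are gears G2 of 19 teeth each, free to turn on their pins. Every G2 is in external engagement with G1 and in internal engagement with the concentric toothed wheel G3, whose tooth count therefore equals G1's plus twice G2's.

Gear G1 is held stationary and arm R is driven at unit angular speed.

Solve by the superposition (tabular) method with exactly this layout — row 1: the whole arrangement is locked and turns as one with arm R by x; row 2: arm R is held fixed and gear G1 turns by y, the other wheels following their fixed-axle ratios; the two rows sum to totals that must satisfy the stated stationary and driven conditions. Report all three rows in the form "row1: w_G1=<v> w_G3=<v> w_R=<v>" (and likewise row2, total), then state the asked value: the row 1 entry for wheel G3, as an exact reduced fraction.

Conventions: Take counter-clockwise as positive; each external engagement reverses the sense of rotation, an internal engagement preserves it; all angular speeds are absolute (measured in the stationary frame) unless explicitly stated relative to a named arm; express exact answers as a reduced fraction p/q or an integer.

class = planetary set [G3 = 26+2·19 = 64; Willis about the carrier]
row 1: whole set turns with the arm by x
row 2 — arm fixed, fixed-axis ratios: sun y, ring −(26/64)·y, arm 0
boundary: total ω_sun = x + y = 0 and total ω_arm = x = 1  ⇒  y = -1, x = 1
row 2 ring = −(26/64)·(-1) = 13/32
totals (row 1 + row 2): sun 1 + (-1) = 0, ring 1 + 13/32 = 45/32, arm 1 + 0 = 1
asked cell (row1, ring) = 1

row1: w_G1=1 w_G3=1 w_R=1
row2: w_G1=-1 w_G3=13/32 w_R=0
total: w_G1=0 w_G3=45/32 w_R=1
asked value: 1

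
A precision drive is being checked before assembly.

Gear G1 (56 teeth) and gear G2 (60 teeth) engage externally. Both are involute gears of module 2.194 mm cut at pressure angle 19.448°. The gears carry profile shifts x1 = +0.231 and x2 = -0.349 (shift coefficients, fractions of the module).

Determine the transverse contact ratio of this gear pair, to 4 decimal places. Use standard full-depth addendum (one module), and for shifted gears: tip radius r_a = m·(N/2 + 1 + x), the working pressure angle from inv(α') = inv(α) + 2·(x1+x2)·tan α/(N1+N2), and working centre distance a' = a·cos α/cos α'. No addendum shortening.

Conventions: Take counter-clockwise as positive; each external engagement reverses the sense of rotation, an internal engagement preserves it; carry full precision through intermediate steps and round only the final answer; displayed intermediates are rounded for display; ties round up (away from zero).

recognized (one external pair, fixed centres): single-mesh tooth geometry, m = 2.194, N1 = 56, N2 = 60
base radii: r_b1 = 57.926939, r_b2 = 62.064578
tip radii: r_a1 = 64.132814, r_a2 = 67.248294
inv(α') = inv(19.448°) + 2·(+0.231-0.349)·tan α/(56+60) = 0.01294752  ⇒  α' = 19.11163°
a' = a·cos α / cos α' = 127.2520·cos 19.448°/cos 19.11163° = 126.990944
action lengths: √(r_a1²−r_b1²) = 27.522492, √(r_a2²−r_b2²) = 25.890563
base pitch p_b = π·m·cos α = 6.499387
CR = (27.522492 + 25.890563 − 126.990944·sin 19.11163°)/6.499387 = 1.820939
contact ratio ≈ 1.8209

1.8209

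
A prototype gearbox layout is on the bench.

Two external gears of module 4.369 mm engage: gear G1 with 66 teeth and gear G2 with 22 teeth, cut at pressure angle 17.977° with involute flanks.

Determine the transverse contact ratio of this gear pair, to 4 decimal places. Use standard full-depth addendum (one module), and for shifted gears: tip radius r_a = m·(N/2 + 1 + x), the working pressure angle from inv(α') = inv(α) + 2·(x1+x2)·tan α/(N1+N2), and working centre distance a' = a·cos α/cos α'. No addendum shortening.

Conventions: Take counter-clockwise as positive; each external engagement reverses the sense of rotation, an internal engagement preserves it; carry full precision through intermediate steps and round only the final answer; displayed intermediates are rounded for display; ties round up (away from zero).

1.7945

class = single-mesh tooth geometry [involute pair 66T × 22T, m = 4.369]
base radii: r_b1 = 137.138349, r_b2 = 45.712783
tip radii: r_a1 = 148.546000, r_a2 = 52.428000
no profile shift: α' = α, a' = a
action lengths: √(r_a1²−r_b1²) = 57.087541, √(r_a2²−r_b2²) = 25.671709
base pitch p_b = π·m·cos α = 13.055540
CR = (57.087541 + 25.671709 − 192.236000·sin 17.97700°)/13.055540 = 1.794522
contact ratio ≈ 1.7945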